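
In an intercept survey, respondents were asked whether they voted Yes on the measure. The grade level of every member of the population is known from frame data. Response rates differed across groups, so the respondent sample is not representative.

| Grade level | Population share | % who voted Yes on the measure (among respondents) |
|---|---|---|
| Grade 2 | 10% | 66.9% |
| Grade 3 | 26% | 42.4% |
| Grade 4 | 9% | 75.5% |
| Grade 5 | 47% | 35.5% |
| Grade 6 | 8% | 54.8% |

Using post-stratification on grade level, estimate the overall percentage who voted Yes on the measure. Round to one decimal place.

Post-stratification weights by population share, not respondent share:
  Grade 2: 0.1 × 66.9 = 6.69
  Grade 3: 0.26 × 42.4 = 11.024
  Grade 4: 0.09 × 75.5 = 6.795
  Grade 5: 0.47 × 35.5 = 16.685
  Grade 6: 0.08 × 54.8 = 4.384
Post-stratified estimate = 45.578 → 45.6%.

45.6%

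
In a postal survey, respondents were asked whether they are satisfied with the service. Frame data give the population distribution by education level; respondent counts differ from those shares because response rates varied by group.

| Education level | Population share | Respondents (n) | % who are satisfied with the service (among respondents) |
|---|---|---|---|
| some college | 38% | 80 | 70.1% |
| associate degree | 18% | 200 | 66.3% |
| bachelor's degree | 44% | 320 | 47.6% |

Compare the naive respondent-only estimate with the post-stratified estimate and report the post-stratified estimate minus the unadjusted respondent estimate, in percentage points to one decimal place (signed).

Unadjusted (pooled respondent) estimate weights by respondent counts:
  (80/600)×70.1 + (200/600)×66.3 + (320/600)×47.6 = 56.8333%
Reweighting by population education level shares:
  0.38×70.1 + 0.18×66.3 + 0.44×47.6 = 59.516%
Difference = 59.516 − 56.8333 = 2.6827 pp.

+2.7 percentage points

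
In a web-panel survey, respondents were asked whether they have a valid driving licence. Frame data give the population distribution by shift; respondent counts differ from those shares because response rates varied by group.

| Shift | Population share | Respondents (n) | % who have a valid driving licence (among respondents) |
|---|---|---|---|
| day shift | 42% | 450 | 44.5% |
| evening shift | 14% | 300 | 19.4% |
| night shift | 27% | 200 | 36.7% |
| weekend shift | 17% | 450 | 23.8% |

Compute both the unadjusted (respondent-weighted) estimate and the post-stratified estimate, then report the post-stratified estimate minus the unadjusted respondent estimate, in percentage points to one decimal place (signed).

Without adjustment, the pooled respondent share is:
  (450/1400)×44.5 + (300/1400)×19.4 + (200/1400)×36.7 + (450/1400)×23.8 = 31.3536%
Post-stratifying to population shares instead:
  0.42×44.5 + 0.14×19.4 + 0.27×36.7 + 0.17×23.8 = 35.361%
Difference = 35.361 − 31.3536 = 4.0074 pp.

+4.0 percentage points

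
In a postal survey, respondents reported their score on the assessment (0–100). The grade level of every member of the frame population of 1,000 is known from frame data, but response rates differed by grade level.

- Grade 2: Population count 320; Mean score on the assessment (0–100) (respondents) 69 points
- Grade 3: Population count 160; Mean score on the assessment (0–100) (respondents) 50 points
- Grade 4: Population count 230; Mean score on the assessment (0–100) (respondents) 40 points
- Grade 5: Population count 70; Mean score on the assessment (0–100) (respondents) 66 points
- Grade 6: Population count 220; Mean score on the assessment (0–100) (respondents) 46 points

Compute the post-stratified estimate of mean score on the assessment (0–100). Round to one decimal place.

54.0

Post-stratification weights by population share, not respondent share:
  Grade 2: (320/1,000) × 69 = 22.08
  Grade 3: (160/1,000) × 50 = 8
  Grade 4: (230/1,000) × 40 = 9.2
  Grade 5: (70/1,000) × 66 = 4.62
  Grade 6: (220/1,000) × 46 = 10.12
Post-stratified estimate = 54.02 → 54.0.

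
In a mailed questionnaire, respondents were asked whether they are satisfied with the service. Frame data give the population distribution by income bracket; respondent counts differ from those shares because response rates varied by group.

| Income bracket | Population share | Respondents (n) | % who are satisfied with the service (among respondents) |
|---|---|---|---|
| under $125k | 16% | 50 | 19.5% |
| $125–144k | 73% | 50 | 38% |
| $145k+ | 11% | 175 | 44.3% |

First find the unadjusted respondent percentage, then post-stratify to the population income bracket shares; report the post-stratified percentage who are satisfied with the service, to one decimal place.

Naive respondent-only estimate (weights = respondent counts):
  (50/275)×19.5 + (50/275)×38 + (175/275)×44.3 = 38.6455%
Post-stratified estimate weights by population shares:
  0.16×19.5 + 0.73×38 + 0.11×44.3 = 35.733%

35.7%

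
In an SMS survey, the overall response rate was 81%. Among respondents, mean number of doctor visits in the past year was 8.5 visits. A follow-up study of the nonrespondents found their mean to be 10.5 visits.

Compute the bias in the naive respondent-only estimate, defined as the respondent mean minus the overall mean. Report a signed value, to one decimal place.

-0.4

Nonresponse fraction = 1 − 0.81 = 0.19.
Bias = (nonresponse fraction) × (respondent mean − nonrespondent mean)
     = 0.19 × (8.5 − 10.5) = 0.19 × -2 = -0.38.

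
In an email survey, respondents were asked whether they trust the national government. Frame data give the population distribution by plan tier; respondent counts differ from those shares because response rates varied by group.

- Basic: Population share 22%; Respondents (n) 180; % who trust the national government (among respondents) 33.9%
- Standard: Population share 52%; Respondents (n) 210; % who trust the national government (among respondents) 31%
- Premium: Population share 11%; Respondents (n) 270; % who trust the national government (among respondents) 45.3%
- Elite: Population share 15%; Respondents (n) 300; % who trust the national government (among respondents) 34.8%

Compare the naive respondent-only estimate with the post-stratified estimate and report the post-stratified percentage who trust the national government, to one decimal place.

33.8%

Naive respondent-only estimate (weights = respondent counts):
  (180/960)×33.9 + (210/960)×31 + (270/960)×45.3 + (300/960)×34.8 = 36.7531%
Post-stratified estimate weights by population shares:
  0.22×33.9 + 0.52×31 + 0.11×45.3 + 0.15×34.8 = 33.781%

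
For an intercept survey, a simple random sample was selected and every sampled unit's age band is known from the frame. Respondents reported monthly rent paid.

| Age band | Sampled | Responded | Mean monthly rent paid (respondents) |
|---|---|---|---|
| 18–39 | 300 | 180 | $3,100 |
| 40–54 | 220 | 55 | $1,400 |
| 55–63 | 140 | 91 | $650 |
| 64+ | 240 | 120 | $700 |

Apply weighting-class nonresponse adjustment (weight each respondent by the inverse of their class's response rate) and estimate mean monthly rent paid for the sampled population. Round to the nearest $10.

Response rates by class: 18–39 180/300 = 60%, 40–54 55/220 = 25%, 55–63 91/140 = 65%, 64+ 120/240 = 50%.
Weighting each respondent by the inverse class response rate inflates each class back to its sampled size, so the class weight is n_sampled:
  18–39: 300 × 3100 = 930,000
  40–54: 220 × 1400 = 308,000
  55–63: 140 × 650 = 91,000
  64+: 240 × 700 = 168,000
Adjusted estimate = 1,497,000 / 900 = 1663.33 → $1,660.

$1,660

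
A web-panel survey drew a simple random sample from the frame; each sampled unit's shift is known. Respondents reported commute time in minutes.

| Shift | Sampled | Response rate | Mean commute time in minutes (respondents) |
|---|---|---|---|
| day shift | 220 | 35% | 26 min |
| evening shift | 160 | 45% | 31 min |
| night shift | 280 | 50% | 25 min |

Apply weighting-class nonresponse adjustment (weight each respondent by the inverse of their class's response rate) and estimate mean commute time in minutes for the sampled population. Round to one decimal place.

26.8

Weighting each respondent by the inverse class response rate inflates each class back to its sampled size, so the class weight is n_sampled:
  day shift: 220 × 26 = 5720
  evening shift: 160 × 31 = 4960
  night shift: 280 × 25 = 7000
Adjusted estimate = 17,680 / 660 = 26.7879 → 26.8.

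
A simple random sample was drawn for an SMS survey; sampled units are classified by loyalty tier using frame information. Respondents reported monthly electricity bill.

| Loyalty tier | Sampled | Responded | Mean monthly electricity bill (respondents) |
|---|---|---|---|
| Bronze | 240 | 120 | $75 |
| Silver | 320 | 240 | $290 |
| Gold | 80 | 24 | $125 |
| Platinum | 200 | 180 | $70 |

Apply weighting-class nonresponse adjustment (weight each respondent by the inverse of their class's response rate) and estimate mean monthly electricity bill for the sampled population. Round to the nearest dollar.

$160

Response rates by class: Bronze 120/240 = 50%, Silver 240/320 = 75%, Gold 24/80 = 30%, Platinum 180/200 = 90%.
Each respondent's weight = sampled/responded in their class; summing within a class gives n_sampled, so:
  Bronze: 240 × 75 = 18,000
  Silver: 320 × 290 = 92,800
  Gold: 80 × 125 = 10,000
  Platinum: 200 × 70 = 14,000
Adjusted estimate = 134,800 / 840 = 160.476 → $160.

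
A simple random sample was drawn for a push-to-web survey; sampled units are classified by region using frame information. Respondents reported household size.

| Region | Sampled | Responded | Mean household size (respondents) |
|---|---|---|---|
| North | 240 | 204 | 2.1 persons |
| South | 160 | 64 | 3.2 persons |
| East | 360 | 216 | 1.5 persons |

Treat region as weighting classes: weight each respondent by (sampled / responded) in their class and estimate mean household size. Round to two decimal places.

Class response rates: North 204/240 = 85%, South 64/160 = 40%, East 216/360 = 60%.
Inverse-response-rate weighting restores each class to its sampled count, so class totals weight by n_sampled:
  North: 240 × 2.1 = 504
  South: 160 × 3.2 = 512
  East: 360 × 1.5 = 540
Adjusted estimate = 1556 / 760 = 2.04737 → 2.05.

2.05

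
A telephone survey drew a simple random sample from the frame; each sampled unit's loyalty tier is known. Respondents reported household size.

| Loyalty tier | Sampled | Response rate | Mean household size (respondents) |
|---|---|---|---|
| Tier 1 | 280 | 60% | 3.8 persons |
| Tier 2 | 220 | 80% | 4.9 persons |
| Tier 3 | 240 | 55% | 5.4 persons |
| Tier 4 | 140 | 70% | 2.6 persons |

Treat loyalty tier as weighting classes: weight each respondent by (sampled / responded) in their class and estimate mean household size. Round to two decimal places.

4.32

With weight = n_sampled/n_responded per class, the weighted class total is n_sampled:
  Tier 1: 280 × 3.8 = 1064
  Tier 2: 220 × 4.9 = 1078
  Tier 3: 240 × 5.4 = 1296
  Tier 4: 140 × 2.6 = 364
Adjusted estimate = 3802 / 880 = 4.32045 → 4.32.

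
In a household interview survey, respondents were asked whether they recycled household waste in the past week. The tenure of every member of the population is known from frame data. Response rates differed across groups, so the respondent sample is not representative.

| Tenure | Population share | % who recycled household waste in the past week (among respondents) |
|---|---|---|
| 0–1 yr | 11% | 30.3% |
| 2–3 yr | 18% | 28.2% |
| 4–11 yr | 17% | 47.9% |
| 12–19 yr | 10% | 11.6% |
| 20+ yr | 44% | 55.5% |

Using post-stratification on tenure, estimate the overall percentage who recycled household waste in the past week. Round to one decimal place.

Reweight to the known tenure distribution:
  0–1 yr: 0.11 × 30.3 = 3.333
  2–3 yr: 0.18 × 28.2 = 5.076
  4–11 yr: 0.17 × 47.9 = 8.143
  12–19 yr: 0.1 × 11.6 = 1.16
  20+ yr: 0.44 × 55.5 = 24.42
Post-stratified estimate = 42.132 → 42.1%.

42.1%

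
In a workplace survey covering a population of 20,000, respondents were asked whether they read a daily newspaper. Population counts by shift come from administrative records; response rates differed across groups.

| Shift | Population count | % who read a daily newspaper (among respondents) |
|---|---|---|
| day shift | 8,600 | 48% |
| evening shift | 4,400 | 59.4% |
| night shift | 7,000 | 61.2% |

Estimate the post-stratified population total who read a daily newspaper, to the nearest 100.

Estimated count per cell = population count × respondent percentage:
  day shift: 8,600 × 48% = 4128
  evening shift: 4,400 × 59.4% = 2613.6
  night shift: 7,000 × 61.2% = 4284
Estimated total = 11025.6 → 11,000.

11,000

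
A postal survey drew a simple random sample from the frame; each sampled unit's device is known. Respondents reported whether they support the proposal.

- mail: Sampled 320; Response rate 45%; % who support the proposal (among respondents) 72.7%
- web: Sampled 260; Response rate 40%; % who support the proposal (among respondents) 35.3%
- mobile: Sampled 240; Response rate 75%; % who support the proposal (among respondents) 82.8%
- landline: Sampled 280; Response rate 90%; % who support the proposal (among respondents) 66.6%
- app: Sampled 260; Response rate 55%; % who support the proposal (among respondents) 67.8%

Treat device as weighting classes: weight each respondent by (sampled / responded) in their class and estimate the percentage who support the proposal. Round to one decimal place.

65.1%

Each respondent's weight = sampled/responded in their class; summing within a class gives n_sampled, so:
  mail: 320 × 72.7 = 23,264
  web: 260 × 35.3 = 9178
  mobile: 240 × 82.8 = 19,872
  landline: 280 × 66.6 = 18,648
  app: 260 × 67.8 = 17,628
Adjusted estimate = 88,590 / 1,360 = 65.1397 → 65.1%.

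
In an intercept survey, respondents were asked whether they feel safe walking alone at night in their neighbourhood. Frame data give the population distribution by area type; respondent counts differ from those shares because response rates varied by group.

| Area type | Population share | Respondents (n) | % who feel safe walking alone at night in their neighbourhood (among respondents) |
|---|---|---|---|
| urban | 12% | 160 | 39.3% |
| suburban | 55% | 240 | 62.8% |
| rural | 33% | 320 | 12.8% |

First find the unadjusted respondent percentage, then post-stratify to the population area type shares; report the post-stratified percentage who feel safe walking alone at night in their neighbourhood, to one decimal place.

Unadjusted (pooled respondent) estimate weights by respondent counts:
  (160/720)×39.3 + (240/720)×62.8 + (320/720)×12.8 = 35.3556%
Post-stratifying to population shares instead:
  0.12×39.3 + 0.55×62.8 + 0.33×12.8 = 43.48%

43.5%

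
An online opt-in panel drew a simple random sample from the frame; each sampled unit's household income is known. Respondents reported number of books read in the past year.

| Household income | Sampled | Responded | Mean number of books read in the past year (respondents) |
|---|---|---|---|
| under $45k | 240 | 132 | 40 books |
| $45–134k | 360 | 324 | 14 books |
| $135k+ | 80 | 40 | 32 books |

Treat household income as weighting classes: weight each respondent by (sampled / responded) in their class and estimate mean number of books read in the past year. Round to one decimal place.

25.3

Class response rates: under $45k 132/240 = 55%, $45–134k 324/360 = 90%, $135k+ 40/80 = 50%.
Weighting each respondent by the inverse class response rate inflates each class back to its sampled size, so the class weight is n_sampled:
  under $45k: 240 × 40 = 9600
  $45–134k: 360 × 14 = 5040
  $135k+: 80 × 32 = 2560
Adjusted estimate = 17,200 / 680 = 25.2941 → 25.3.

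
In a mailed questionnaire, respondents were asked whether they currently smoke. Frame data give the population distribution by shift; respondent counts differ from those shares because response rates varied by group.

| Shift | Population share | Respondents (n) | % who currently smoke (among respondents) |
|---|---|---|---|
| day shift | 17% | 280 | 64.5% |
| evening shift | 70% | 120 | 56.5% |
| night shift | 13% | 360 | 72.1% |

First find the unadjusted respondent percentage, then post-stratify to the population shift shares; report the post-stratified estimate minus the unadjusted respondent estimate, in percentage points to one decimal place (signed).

-6.9 percentage points

Naive respondent-only estimate (weights = respondent counts):
  (280/760)×64.5 + (120/760)×56.5 + (360/760)×72.1 = 66.8368%
Reweighting by population shift shares:
  0.17×64.5 + 0.7×56.5 + 0.13×72.1 = 59.888%
Difference = 59.888 − 66.8368 = -6.9488 pp.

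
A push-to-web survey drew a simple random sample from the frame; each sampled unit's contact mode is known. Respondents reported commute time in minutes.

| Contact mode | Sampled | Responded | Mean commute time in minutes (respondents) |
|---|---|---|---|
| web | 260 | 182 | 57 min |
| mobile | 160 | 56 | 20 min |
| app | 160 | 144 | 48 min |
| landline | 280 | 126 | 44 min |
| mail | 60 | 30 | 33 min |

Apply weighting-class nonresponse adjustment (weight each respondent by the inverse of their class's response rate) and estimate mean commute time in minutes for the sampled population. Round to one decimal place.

43.5

Response rates by class: web 182/260 = 70%, mobile 56/160 = 35%, app 144/160 = 90%, landline 126/280 = 45%, mail 30/60 = 50%.
With weight = n_sampled/n_responded per class, the weighted class total is n_sampled:
  web: 260 × 57 = 14,820
  mobile: 160 × 20 = 3200
  app: 160 × 48 = 7680
  landline: 280 × 44 = 12,320
  mail: 60 × 33 = 1980
Adjusted estimate = 40,000 / 920 = 43.4783 → 43.5.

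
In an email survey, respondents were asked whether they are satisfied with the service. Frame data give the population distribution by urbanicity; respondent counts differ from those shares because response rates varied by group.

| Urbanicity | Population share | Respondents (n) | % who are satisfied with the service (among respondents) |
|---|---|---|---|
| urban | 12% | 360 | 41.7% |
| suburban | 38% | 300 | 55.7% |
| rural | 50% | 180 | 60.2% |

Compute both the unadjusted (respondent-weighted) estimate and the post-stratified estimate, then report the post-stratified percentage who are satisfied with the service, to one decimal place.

Unadjusted (pooled respondent) estimate weights by respondent counts:
  (360/840)×41.7 + (300/840)×55.7 + (180/840)×60.2 = 50.6643%
Reweighting by population urbanicity shares:
  0.12×41.7 + 0.38×55.7 + 0.5×60.2 = 56.27%

56.3%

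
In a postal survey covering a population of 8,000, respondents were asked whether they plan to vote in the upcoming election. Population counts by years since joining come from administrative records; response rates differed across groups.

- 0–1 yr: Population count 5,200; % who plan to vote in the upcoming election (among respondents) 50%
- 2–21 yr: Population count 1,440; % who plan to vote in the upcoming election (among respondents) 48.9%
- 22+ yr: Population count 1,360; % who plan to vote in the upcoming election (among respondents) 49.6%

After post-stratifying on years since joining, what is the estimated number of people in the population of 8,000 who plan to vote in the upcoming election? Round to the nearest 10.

3,980

Estimated count per cell = population count × respondent percentage:
  0–1 yr: 5,200 × 50% = 2600
  2–21 yr: 1,440 × 48.9% = 704.16
  22+ yr: 1,360 × 49.6% = 674.56
Estimated total = 3978.72 → 3,980.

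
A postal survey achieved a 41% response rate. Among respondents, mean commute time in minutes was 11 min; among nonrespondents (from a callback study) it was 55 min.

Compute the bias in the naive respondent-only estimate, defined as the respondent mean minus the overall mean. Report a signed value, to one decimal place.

Nonresponse fraction = 1 − 0.41 = 0.59.
Bias = (nonresponse fraction) × (respondent mean − nonrespondent mean)
     = 0.59 × (11 − 55) = 0.59 × -44 = -25.96.

-26.0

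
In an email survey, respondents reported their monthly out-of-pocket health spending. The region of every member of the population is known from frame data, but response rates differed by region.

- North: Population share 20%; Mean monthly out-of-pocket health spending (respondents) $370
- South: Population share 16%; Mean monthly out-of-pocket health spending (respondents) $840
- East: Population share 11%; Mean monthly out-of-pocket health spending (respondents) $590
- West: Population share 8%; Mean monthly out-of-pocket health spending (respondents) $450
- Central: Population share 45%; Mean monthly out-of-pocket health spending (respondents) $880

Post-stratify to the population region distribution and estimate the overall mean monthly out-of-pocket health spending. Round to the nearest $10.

$710

Each cell contributes population-share × respondent value:
  North: 0.2 × 370 = 74
  South: 0.16 × 840 = 134.4
  East: 0.11 × 590 = 64.9
  West: 0.08 × 450 = 36
  Central: 0.45 × 880 = 396
Post-stratified estimate = 705.3 → $710.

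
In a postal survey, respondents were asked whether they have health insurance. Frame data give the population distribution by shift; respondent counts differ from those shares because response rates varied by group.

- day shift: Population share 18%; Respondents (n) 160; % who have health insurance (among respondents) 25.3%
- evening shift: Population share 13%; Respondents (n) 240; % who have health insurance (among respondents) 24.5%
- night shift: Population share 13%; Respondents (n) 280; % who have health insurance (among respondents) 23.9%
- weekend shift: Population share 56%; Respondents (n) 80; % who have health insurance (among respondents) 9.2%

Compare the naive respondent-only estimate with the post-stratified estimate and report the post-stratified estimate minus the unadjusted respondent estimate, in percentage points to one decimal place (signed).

-6.8 percentage points

Naive respondent-only estimate (weights = respondent counts):
  (160/760)×25.3 + (240/760)×24.5 + (280/760)×23.9 + (80/760)×9.2 = 22.8368%
Post-stratifying to population shares instead:
  0.18×25.3 + 0.13×24.5 + 0.13×23.9 + 0.56×9.2 = 15.998%
Difference = 15.998 − 22.8368 = -6.8388 pp.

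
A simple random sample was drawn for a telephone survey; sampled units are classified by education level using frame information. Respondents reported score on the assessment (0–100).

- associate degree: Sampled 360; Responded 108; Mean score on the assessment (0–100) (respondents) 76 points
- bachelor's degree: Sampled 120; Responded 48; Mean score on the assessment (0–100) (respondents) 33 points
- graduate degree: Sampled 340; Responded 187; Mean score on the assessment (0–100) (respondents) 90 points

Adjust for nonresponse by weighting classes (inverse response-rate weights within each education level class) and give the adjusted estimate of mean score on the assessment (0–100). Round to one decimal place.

Class response rates: associate degree 108/360 = 30%, bachelor's degree 48/120 = 40%, graduate degree 187/340 = 55%.
With weight = n_sampled/n_responded per class, the weighted class total is n_sampled:
  associate degree: 360 × 76 = 27,360
  bachelor's degree: 120 × 33 = 3960
  graduate degree: 340 × 90 = 30,600
Adjusted estimate = 61,920 / 820 = 75.5122 → 75.5.

75.5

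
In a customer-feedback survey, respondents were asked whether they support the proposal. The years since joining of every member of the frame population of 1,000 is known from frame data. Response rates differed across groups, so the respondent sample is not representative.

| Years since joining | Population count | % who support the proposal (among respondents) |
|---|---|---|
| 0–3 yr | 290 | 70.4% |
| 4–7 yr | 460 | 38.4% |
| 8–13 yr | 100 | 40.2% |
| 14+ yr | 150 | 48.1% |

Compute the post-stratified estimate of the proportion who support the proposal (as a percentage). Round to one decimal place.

Post-stratification weights by population share, not respondent share:
  0–3 yr: (290/1,000) × 70.4 = 20.416
  4–7 yr: (460/1,000) × 38.4 = 17.664
  8–13 yr: (100/1,000) × 40.2 = 4.02
  14+ yr: (150/1,000) × 48.1 = 7.215
Post-stratified estimate = 49.315 → 49.3%.

49.3%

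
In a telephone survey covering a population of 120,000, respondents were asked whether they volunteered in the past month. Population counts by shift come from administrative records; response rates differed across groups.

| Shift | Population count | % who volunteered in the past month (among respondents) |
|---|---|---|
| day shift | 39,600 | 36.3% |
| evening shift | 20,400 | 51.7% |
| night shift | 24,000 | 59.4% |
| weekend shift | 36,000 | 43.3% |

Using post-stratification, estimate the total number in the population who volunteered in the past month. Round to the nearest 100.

54,800

Estimated count per cell = population count × respondent percentage:
  day shift: 39,600 × 36.3% = 14374.8
  evening shift: 20,400 × 51.7% = 10546.8
  night shift: 24,000 × 59.4% = 14,256
  weekend shift: 36,000 × 43.3% = 15,588
Estimated total = 54765.6 → 54,800.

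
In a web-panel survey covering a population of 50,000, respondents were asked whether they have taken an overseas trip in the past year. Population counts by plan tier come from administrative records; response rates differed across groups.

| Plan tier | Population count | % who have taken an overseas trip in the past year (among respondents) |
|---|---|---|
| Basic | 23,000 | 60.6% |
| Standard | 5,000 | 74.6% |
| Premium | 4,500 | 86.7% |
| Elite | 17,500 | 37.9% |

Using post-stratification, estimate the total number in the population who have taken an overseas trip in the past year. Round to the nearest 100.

Estimated count per cell = population count × respondent percentage:
  Basic: 23,000 × 60.6% = 13,938
  Standard: 5,000 × 74.6% = 3730
  Premium: 4,500 × 86.7% = 3901.5
  Elite: 17,500 × 37.9% = 6632.5
Estimated total = 28,202 → 28,200.

28,200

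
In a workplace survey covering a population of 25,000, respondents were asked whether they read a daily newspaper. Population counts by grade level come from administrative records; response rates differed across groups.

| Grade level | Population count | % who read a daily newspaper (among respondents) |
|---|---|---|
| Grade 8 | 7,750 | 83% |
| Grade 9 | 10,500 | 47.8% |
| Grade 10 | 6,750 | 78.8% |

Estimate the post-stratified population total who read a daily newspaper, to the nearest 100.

16,800

Each cell contributes its population count × the respondent rate:
  Grade 8: 7,750 × 83% = 6432.5
  Grade 9: 10,500 × 47.8% = 5019
  Grade 10: 6,750 × 78.8% = 5319
Estimated total = 16770.5 → 16,800.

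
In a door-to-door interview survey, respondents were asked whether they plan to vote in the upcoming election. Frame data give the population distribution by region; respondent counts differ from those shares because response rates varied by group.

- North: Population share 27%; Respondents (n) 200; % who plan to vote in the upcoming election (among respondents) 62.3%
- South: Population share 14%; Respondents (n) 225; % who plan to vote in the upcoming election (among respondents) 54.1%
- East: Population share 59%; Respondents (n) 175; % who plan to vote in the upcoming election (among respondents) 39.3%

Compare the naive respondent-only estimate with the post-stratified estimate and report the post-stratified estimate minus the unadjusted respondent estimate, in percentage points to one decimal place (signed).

Naive respondent-only estimate (weights = respondent counts):
  (200/600)×62.3 + (225/600)×54.1 + (175/600)×39.3 = 52.5167%
Reweighting by population region shares:
  0.27×62.3 + 0.14×54.1 + 0.59×39.3 = 47.582%
Difference = 47.582 − 52.5167 = -4.9347 pp.

-4.9 percentage points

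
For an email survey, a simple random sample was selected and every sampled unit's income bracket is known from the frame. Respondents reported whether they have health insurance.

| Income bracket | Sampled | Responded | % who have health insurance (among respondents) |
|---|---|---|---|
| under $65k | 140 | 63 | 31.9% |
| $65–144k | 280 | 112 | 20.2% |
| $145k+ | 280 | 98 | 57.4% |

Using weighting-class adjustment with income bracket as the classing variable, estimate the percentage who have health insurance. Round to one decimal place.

Response rates by class: under $65k 63/140 = 45%, $65–144k 112/280 = 40%, $145k+ 98/280 = 35%.
Inverse-response-rate weighting restores each class to its sampled count, so class totals weight by n_sampled:
  under $65k: 140 × 31.9 = 4466
  $65–144k: 280 × 20.2 = 5656
  $145k+: 280 × 57.4 = 16,072
Adjusted estimate = 26,194 / 700 = 37.42 → 37.4%.

37.4%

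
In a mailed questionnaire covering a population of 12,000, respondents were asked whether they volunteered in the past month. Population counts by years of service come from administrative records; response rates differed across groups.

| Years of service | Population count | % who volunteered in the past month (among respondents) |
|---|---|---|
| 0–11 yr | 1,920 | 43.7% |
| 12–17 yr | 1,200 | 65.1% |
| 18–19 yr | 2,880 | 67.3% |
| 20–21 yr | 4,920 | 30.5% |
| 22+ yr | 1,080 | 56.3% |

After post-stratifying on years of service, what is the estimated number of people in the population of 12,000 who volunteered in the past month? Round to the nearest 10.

Estimated count per cell = population count × respondent percentage:
  0–11 yr: 1,920 × 43.7% = 839.04
  12–17 yr: 1,200 × 65.1% = 781.2
  18–19 yr: 2,880 × 67.3% = 1938.24
  20–21 yr: 4,920 × 30.5% = 1500.6
  22+ yr: 1,080 × 56.3% = 608.04
Estimated total = 5667.12 → 5,670.

5,670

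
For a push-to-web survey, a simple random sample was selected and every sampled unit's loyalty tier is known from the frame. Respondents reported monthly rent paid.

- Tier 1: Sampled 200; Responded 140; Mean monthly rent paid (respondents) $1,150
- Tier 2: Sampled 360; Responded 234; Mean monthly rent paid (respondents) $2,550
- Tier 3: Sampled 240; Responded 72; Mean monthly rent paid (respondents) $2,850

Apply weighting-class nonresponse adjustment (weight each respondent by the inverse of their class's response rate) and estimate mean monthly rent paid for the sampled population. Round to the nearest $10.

$2,290

Class response rates: Tier 1 140/200 = 70%, Tier 2 234/360 = 65%, Tier 3 72/240 = 30%.
Each respondent's weight = sampled/responded in their class; summing within a class gives n_sampled, so:
  Tier 1: 200 × 1150 = 230,000
  Tier 2: 360 × 2550 = 918,000
  Tier 3: 240 × 2850 = 684,000
Adjusted estimate = 1,832,000 / 800 = 2290 → $2,290.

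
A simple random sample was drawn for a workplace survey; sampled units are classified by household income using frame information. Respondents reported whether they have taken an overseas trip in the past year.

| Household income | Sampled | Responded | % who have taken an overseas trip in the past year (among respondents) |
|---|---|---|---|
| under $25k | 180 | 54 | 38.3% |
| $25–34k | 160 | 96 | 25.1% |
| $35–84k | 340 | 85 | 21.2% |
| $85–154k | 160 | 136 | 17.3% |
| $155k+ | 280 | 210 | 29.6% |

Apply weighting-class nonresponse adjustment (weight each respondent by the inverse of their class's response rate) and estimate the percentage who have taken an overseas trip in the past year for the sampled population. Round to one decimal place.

26.0%

Class response rates: under $25k 54/180 = 30%, $25–34k 96/160 = 60%, $35–84k 85/340 = 25%, $85–154k 136/160 = 85%, $155k+ 210/280 = 75%.
Inverse-response-rate weighting restores each class to its sampled count, so class totals weight by n_sampled:
  under $25k: 180 × 38.3 = 6894
  $25–34k: 160 × 25.1 = 4016
  $35–84k: 340 × 21.2 = 7208
  $85–154k: 160 × 17.3 = 2768
  $155k+: 280 × 29.6 = 8288
Adjusted estimate = 29,174 / 1,120 = 26.0482 → 26.0%.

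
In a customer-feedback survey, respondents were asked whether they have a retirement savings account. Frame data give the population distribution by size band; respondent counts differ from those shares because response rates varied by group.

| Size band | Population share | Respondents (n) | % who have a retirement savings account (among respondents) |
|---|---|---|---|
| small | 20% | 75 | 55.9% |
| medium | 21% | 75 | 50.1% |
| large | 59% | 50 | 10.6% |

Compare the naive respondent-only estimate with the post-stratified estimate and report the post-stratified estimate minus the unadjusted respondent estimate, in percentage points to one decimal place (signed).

Without adjustment, the pooled respondent share is:
  (75/200)×55.9 + (75/200)×50.1 + (50/200)×10.6 = 42.4%
Post-stratified estimate weights by population shares:
  0.2×55.9 + 0.21×50.1 + 0.59×10.6 = 27.955%
Difference = 27.955 − 42.4 = -14.445 pp.

-14.4 percentage points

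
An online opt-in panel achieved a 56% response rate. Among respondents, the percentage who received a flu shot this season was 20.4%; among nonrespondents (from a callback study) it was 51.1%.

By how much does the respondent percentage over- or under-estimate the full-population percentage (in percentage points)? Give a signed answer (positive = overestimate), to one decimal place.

Nonresponse fraction = 1 − 0.56 = 0.44.
Bias = (nonresponse fraction) × (respondent percentage − nonrespondent percentage)
     = 0.44 × (20.4 − 51.1) = 0.44 × -30.7 = -13.508.

-13.5 percentage points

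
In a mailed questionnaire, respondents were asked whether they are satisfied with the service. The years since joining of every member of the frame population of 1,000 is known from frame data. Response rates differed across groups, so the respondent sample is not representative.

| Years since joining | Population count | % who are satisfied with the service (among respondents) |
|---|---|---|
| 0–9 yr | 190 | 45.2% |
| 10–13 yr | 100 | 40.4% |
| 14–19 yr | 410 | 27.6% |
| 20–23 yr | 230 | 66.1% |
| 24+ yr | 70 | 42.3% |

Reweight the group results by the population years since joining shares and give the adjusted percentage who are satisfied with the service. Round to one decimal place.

Each cell contributes population-share × respondent value:
  0–9 yr: (190/1,000) × 45.2 = 8.588
  10–13 yr: (100/1,000) × 40.4 = 4.04
  14–19 yr: (410/1,000) × 27.6 = 11.316
  20–23 yr: (230/1,000) × 66.1 = 15.203
  24+ yr: (70/1,000) × 42.3 = 2.961
Post-stratified estimate = 42.108 → 42.1%.

42.1%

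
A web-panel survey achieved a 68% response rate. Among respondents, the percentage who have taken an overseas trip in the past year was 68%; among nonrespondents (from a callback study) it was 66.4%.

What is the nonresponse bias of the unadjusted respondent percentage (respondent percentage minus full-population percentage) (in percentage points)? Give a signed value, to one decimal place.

+0.5 percentage points

Nonresponse fraction = 1 − 0.68 = 0.32.
Bias = (nonresponse fraction) × (respondent percentage − nonrespondent percentage)
     = 0.32 × (68 − 66.4) = 0.32 × 1.6 = 0.512.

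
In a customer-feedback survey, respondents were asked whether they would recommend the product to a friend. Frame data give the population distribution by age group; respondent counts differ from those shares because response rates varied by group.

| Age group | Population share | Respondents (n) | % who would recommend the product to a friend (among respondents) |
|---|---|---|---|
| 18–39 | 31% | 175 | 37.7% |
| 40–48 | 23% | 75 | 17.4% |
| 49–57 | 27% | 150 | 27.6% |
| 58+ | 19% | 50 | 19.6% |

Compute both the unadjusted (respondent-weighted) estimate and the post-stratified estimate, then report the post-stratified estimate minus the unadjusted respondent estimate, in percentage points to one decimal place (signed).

Unadjusted (pooled respondent) estimate weights by respondent counts:
  (175/450)×37.7 + (75/450)×17.4 + (150/450)×27.6 + (50/450)×19.6 = 28.9389%
Post-stratifying to population shares instead:
  0.31×37.7 + 0.23×17.4 + 0.27×27.6 + 0.19×19.6 = 26.865%
Difference = 26.865 − 28.9389 = -2.0739 pp.

-2.1 percentage points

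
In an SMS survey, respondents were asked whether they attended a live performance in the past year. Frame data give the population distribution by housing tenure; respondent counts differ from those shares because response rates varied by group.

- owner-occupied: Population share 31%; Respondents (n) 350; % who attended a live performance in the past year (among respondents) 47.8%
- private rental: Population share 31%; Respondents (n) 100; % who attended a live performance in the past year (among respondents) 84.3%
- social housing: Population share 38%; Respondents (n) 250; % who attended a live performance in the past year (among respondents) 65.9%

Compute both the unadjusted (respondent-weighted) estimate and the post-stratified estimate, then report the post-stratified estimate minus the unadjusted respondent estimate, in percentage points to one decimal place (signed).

+6.5 percentage points

Unadjusted (pooled respondent) estimate weights by respondent counts:
  (350/700)×47.8 + (100/700)×84.3 + (250/700)×65.9 = 59.4786%
Post-stratifying to population shares instead:
  0.31×47.8 + 0.31×84.3 + 0.38×65.9 = 65.993%
Difference = 65.993 − 59.4786 = 6.5144 pp.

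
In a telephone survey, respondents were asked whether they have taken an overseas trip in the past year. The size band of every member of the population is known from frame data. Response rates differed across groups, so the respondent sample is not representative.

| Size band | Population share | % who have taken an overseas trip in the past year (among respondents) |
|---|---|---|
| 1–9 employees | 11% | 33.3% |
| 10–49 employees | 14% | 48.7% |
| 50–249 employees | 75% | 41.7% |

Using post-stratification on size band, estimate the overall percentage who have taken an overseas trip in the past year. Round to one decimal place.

Weight each group's respondent value by its population share:
  1–9 employees: 0.11 × 33.3 = 3.663
  10–49 employees: 0.14 × 48.7 = 6.818
  50–249 employees: 0.75 × 41.7 = 31.275
Post-stratified estimate = 41.756 → 41.8%.

41.8%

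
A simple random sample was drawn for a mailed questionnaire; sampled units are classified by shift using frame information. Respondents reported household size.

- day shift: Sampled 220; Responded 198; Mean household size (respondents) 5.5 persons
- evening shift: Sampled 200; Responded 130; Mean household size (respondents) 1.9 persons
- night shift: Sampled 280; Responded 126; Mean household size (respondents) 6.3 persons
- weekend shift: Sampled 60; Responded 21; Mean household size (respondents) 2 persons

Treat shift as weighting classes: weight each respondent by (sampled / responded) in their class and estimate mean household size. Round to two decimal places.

Class response rates: day shift 198/220 = 90%, evening shift 130/200 = 65%, night shift 126/280 = 45%, weekend shift 21/60 = 35%.
Weighting each respondent by the inverse class response rate inflates each class back to its sampled size, so the class weight is n_sampled:
  day shift: 220 × 5.5 = 1210
  evening shift: 200 × 1.9 = 380
  night shift: 280 × 6.3 = 1764
  weekend shift: 60 × 2 = 120
Adjusted estimate = 3474 / 760 = 4.57105 → 4.57.

4.57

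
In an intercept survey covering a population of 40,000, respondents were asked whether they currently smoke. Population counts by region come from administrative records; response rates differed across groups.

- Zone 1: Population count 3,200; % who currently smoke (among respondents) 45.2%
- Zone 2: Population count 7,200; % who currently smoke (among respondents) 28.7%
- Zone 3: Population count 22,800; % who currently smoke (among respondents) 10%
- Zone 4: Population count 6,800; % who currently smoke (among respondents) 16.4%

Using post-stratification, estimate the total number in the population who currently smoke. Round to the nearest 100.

6,900

Estimated count per cell = population count × respondent percentage:
  Zone 1: 3,200 × 45.2% = 1446.4
  Zone 2: 7,200 × 28.7% = 2066.4
  Zone 3: 22,800 × 10% = 2280
  Zone 4: 6,800 × 16.4% = 1115.2
Estimated total = 6908 → 6,900.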